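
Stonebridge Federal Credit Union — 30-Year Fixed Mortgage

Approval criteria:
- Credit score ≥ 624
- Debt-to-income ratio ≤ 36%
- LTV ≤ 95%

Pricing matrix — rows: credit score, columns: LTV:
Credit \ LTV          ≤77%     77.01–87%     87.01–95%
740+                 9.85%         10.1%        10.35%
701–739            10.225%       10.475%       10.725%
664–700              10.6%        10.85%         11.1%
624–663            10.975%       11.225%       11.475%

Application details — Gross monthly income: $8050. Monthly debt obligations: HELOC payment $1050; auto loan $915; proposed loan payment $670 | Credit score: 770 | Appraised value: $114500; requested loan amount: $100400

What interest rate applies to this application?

Credit score 770 ≥ 624; Total monthly debts = (1,050 + 915 + 670) = 2,635. DTI = 2,635/8,050 = 32.7% ≤ 36%
LTV = 100,400/114,500 = 87.7% ≤ 95%
Row: 770 falls in 740+. Column: 87.7% falls in 87.01–95%. Rate = 10.35%.

10.35%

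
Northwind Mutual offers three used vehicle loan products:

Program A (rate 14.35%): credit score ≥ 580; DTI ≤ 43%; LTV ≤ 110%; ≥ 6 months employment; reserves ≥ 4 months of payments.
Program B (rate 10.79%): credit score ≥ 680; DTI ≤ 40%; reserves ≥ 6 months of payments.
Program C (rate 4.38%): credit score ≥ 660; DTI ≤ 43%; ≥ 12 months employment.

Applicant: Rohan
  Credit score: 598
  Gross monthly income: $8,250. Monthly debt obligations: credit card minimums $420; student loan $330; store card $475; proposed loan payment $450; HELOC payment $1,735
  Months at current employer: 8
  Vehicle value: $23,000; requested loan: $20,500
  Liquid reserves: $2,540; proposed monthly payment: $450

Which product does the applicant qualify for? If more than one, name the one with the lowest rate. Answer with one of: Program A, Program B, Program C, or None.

Total debts = (420 + 330 + 475 + 450 + 1,735) = 3,410; DTI = 3,410/8,250 = 41.3%.
LTV = 20,500/23,000 = 89.1%.
Reserves = 2,540/450 = 5.6 months.
Program A: score 598 ≥ 580; DTI 41.3% ≤ 43%; LTV 89.1% ≤ 110%; employment 8 ≥ 6 mo; reserves 5.6 ≥ 4 mo → qualifies.
Program B: score 598 < 680; DTI 41.3% > 40%; reserves 5.6 < 6 mo → does not qualify.
Program C: score 598 < 660; DTI 41.3% ≤ 43%; employment 8 < 12 mo → does not qualify.

Program A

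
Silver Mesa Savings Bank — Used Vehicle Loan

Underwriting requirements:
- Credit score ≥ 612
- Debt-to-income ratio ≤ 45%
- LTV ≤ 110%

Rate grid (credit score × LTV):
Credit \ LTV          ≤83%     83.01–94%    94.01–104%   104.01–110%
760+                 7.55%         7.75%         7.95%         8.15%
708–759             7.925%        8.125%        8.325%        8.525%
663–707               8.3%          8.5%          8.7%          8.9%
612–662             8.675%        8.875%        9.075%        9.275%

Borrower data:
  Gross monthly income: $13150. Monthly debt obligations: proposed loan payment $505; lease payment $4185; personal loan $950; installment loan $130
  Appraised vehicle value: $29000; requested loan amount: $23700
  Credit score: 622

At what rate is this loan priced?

Credit score 622 ≥ 612; Total monthly debts = (505 + 4,185 + 950 + 130) = 5,770. DTI: 5,770 ÷ 13,150 = 43.9%, within the 45% cap
Loan-to-value = 23,700/29,000 = 81.7% — pass (110% max)
Row: 622 falls in 612–662. Column: 81.7% falls in ≤83%. Rate = 8.675%.

8.675%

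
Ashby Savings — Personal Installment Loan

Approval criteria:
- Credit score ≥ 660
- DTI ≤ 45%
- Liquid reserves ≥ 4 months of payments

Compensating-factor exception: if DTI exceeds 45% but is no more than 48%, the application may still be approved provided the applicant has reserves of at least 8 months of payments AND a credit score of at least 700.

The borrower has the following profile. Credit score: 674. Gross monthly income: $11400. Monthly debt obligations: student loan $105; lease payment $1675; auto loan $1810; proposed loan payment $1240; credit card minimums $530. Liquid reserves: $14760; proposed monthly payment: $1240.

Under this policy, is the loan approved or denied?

Denied

Credit score 674 ≥ 660 (meets base)
Total debts = (105 + 1,675 + 1,810 + 1,240 + 530) = 5,360. DTI: 5,360 ÷ 11,400 = 47%, over the 45% base limit.
Liquid reserves cover 14,760/1,240 = 11.9 months — ≥ 4 required
DTI 47% is within the 45%–48% exception band; checking compensating factors.
Reserves 11.9 ≥ 8 months; credit score 674 < 700.
Compensating-factor requirement not fully met.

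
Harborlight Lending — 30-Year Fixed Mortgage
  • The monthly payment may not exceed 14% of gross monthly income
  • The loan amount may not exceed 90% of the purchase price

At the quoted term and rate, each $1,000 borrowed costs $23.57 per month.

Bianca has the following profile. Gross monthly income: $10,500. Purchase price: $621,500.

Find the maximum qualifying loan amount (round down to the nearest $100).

$62,300

Payment cap: 14% × $10,500 = $1,470/month.
At $23.57 per $1,000, that supports 1,470/23.57 × 1,000 ≈ $62,367 → $62,300.
LTV cap: 90% × $621,500 = $559,350 → $559,300.
Binding constraint: payment-to-income.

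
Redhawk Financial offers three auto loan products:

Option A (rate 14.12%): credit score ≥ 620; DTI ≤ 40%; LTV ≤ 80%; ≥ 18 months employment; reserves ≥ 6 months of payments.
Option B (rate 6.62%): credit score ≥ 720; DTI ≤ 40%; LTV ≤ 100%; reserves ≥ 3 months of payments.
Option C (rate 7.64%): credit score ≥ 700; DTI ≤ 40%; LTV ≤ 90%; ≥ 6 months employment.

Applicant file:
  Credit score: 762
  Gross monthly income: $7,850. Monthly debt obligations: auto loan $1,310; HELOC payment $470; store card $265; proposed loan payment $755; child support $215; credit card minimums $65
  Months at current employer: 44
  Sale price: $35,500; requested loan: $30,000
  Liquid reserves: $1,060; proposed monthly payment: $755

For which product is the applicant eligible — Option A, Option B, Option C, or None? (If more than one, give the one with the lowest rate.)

Total debts = (1,310 + 470 + 265 + 755 + 215 + 65) = 3,080; DTI = 3,080/7,850 = 39.2%.
LTV = 30,000/35,500 = 84.5%.
Reserves = 1,060/755 = 1.4 months.
Option A: score 762 ≥ 620; DTI 39.2% ≤ 40%; LTV 84.5% > 80%; employment 44 ≥ 18 mo; reserves 1.4 < 6 mo → does not qualify.
Option B: score 762 ≥ 720; DTI 39.2% ≤ 40%; LTV 84.5% ≤ 100%; reserves 1.4 < 3 mo → does not qualify.
Option C: score 762 ≥ 700; DTI 39.2% ≤ 40%; LTV 84.5% ≤ 90%; employment 44 ≥ 6 mo → qualifies.

Option C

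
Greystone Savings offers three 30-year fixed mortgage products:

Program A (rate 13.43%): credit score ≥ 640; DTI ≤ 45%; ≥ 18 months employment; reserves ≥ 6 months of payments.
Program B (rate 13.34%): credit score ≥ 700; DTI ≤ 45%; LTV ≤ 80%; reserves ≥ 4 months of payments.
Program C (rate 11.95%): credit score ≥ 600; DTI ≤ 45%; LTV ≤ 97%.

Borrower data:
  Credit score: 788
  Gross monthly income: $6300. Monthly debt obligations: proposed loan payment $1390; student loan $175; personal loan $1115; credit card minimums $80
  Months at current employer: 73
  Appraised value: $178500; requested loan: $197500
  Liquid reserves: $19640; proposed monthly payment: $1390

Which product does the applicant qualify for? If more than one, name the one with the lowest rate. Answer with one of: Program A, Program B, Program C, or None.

Total debts = (1,390 + 175 + 1,115 + 80) = 2,760; DTI = 2,760/6,300 = 43.8%.
LTV = 197,500/178,500 = 110.6%.
Reserves = 19,640/1,390 = 14.1 months.
Program A: score 788 ≥ 640; DTI 43.8% ≤ 45%; employment 73 ≥ 18 mo; reserves 14.1 ≥ 6 mo → qualifies.
Program B: score 788 ≥ 700; DTI 43.8% ≤ 45%; LTV 110.6% > 80%; reserves 14.1 ≥ 4 mo → does not qualify.
Program C: score 788 ≥ 600; DTI 43.8% ≤ 45%; LTV 110.6% > 97% → does not qualify.

Program A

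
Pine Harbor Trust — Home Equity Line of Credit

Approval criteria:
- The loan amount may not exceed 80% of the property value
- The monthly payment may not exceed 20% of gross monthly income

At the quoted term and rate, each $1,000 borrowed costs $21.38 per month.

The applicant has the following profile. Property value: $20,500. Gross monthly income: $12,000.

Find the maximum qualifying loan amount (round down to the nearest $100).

$16,400

Payment cap: 20% × $12,000 = $2,400/month.
At $21.38 per $1,000, that supports 2,400/21.38 × 1,000 ≈ $112,254 → $112,200.
LTV cap: 80% × $20,500 = $16,400 → $16,400.
Binding constraint: loan-to-value.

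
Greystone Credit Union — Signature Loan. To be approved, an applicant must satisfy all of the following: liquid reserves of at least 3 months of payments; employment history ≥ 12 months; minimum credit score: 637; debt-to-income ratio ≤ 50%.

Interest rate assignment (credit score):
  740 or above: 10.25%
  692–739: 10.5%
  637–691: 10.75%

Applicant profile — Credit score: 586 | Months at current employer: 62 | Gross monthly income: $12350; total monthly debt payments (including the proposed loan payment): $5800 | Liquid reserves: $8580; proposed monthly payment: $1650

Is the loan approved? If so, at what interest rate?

Credit score 586 < 637 (below minimum)
DTI = 5,800/12,350 = 47% ≤ 50%
Reserves: 8,580 ÷ 1,650 = 5.2 months (meets 3-month minimum)
Employment 62 ≥ 12 months
Not all requirements met → denied.

Denied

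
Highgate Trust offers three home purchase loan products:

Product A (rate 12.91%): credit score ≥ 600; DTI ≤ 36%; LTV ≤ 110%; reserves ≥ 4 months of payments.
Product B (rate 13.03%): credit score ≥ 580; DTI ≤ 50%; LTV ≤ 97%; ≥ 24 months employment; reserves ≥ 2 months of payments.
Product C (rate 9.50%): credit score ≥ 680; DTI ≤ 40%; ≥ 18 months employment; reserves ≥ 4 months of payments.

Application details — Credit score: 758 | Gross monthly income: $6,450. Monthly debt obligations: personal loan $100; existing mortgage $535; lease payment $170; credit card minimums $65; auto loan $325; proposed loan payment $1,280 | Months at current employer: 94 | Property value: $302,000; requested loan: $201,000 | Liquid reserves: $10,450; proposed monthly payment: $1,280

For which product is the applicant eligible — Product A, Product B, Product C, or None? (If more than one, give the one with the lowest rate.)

Product C

Total debts = (100 + 535 + 170 + 65 + 325 + 1,280) = 2,475; DTI = 2,475/6,450 = 38.4%.
LTV = 201,000/302,000 = 66.6%.
Reserves = 10,450/1,280 = 8.2 months.
Product A: score 758 ≥ 600; DTI 38.4% > 36%; LTV 66.6% ≤ 110%; reserves 8.2 ≥ 4 mo → does not qualify.
Product B: score 758 ≥ 580; DTI 38.4% ≤ 50%; LTV 66.6% ≤ 97%; employment 94 ≥ 24 mo; reserves 8.2 ≥ 2 mo → qualifies.
Product C: score 758 ≥ 680; DTI 38.4% ≤ 40%; employment 94 ≥ 18 mo; reserves 8.2 ≥ 4 mo → qualifies.
Qualifying: Product B, Product C. Lowest rate is 9.50% → Product C.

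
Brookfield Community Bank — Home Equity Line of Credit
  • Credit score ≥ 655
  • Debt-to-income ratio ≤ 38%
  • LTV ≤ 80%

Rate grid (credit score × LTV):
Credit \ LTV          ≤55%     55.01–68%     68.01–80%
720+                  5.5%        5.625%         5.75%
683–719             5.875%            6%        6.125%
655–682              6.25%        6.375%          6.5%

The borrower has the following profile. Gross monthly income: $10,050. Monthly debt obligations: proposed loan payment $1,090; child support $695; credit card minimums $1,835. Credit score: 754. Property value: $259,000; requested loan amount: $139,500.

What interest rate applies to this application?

5.5%

Credit score 754 ≥ 655; Total monthly debts = (1,090 + 695 + 1,835) = 3,620. Debt-to-income = 3,620/10,050 = 36% — meets 38% limit
Loan-to-value = 139,500/259,000 = 53.9% — pass (80% max)
Row: 754 falls in 720+. Column: 53.9% falls in ≤55%. Rate = 5.5%.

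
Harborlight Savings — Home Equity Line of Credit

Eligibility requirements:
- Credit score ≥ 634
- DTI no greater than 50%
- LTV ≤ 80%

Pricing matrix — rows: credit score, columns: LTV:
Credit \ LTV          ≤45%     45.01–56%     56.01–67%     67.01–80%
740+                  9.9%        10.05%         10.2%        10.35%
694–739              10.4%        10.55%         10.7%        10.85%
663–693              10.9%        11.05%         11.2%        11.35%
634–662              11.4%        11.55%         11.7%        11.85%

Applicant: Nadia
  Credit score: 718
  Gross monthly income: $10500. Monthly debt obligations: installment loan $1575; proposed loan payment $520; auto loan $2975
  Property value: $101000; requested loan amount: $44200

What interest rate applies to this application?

10.4%

Credit score 718 ≥ 634; Total monthly debts = (1,575 + 520 + 2,975) = 5,070. DTI: 5,070 ÷ 10,500 = 48.3%, within the 50% cap
Loan-to-value = 44,200/101,000 = 43.8% — pass (80% max)
Row: 718 falls in 694–739. Column: 43.8% falls in ≤45%. Rate = 10.4%.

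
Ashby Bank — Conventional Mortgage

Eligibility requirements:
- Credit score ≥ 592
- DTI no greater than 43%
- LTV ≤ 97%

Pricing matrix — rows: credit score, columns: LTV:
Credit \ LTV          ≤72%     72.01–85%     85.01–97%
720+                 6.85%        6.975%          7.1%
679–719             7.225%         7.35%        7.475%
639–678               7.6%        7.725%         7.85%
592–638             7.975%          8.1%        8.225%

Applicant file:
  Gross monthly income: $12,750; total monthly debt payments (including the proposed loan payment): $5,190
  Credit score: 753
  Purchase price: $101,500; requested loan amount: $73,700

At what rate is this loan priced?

6.975%

Credit score 753 ≥ 592; DTI = 5,190/12,750 = 40.7% ≤ 43%
LTV: 73,700 ÷ 101,500 = 72.6%, within 97% cap
Row: 753 falls in 720+. Column: 72.6% falls in 72.01–85%. Rate = 6.975%.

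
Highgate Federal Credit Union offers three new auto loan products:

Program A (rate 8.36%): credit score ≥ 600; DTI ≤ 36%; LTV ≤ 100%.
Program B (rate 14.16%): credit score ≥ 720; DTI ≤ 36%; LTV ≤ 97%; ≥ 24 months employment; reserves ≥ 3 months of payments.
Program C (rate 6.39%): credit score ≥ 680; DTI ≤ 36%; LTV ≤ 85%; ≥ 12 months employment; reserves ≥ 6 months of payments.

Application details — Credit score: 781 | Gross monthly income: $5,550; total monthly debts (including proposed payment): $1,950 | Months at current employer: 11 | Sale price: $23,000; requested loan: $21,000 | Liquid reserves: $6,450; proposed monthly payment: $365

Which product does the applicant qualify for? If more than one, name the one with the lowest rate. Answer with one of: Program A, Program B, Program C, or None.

Program A

DTI = 1,950/5,550 = 35.1%.
LTV = 21,000/23,000 = 91.3%.
Reserves = 6,450/365 = 17.7 months.
Program A: score 781 ≥ 600; DTI 35.1% ≤ 36%; LTV 91.3% ≤ 100% → qualifies.
Program B: score 781 ≥ 720; DTI 35.1% ≤ 36%; LTV 91.3% ≤ 97%; employment 11 < 24 mo; reserves 17.7 ≥ 3 mo → does not qualify.
Program C: score 781 ≥ 680; DTI 35.1% ≤ 36%; LTV 91.3% > 85%; employment 11 < 12 mo; reserves 17.7 ≥ 6 mo → does not qualify.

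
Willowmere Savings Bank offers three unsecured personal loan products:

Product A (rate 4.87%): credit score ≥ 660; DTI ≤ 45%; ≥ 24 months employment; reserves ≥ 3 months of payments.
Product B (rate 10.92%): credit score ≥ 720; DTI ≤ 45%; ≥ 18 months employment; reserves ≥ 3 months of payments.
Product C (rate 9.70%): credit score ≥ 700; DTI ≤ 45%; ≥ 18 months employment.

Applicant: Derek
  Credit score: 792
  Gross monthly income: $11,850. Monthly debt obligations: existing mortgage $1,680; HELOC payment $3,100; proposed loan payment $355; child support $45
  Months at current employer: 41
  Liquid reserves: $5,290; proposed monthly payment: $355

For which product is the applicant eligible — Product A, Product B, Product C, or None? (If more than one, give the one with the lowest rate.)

Product A

Total debts = (1,680 + 3,100 + 355 + 45) = 5,180; DTI = 5,180/11,850 = 43.7%.
Reserves = 5,290/355 = 14.9 months.
Product A: score 792 ≥ 660; DTI 43.7% ≤ 45%; employment 41 ≥ 24 mo; reserves 14.9 ≥ 3 mo → qualifies.
Product B: score 792 ≥ 720; DTI 43.7% ≤ 45%; employment 41 ≥ 18 mo; reserves 14.9 ≥ 3 mo → qualifies.
Product C: score 792 ≥ 700; DTI 43.7% ≤ 45%; employment 41 ≥ 18 mo → qualifies.
Qualifying: Product A, Product B, Product C. Lowest rate is 4.87% → Product A.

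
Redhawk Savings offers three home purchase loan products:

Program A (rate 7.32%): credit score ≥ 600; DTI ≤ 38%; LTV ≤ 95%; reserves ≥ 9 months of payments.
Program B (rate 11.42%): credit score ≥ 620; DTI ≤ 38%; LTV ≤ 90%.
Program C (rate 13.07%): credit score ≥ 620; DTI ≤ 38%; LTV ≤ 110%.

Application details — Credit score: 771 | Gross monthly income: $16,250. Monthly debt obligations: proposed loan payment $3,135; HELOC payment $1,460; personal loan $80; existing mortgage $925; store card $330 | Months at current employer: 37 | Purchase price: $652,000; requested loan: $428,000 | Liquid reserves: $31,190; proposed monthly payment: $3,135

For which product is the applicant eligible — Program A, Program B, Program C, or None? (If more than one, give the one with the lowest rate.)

Program A

Total debts = (3,135 + 1,460 + 80 + 925 + 330) = 5,930; DTI = 5,930/16,250 = 36.5%.
LTV = 428,000/652,000 = 65.6%.
Reserves = 31,190/3,135 = 9.9 months.
Program A: score 771 ≥ 600; DTI 36.5% ≤ 38%; LTV 65.6% ≤ 95%; reserves 9.9 ≥ 9 mo → qualifies.
Program B: score 771 ≥ 620; DTI 36.5% ≤ 38%; LTV 65.6% ≤ 90% → qualifies.
Program C: score 771 ≥ 620; DTI 36.5% ≤ 38%; LTV 65.6% ≤ 110% → qualifies.
Qualifying: Program A, Program B, Program C. Lowest rate is 7.32% → Program A.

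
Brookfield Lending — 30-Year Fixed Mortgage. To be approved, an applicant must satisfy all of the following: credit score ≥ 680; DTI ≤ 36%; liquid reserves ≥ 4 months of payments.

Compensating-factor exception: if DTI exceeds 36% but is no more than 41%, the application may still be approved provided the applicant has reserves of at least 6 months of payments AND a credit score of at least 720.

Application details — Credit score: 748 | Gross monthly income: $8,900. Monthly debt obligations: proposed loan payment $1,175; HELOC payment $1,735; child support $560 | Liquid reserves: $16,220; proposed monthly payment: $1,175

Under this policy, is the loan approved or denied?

Approved

Credit score 748 ≥ 680 (meets base)
Total debts = (1,175 + 1,735 + 560) = 3,470. DTI = 3,470/8,900 = 39% > 36% — standard DTI limit exceeded.
Reserves = 16,220/1,175 = 13.8 months ≥ 4
39% falls in the override range (36%–41%), so the compensating-factor test applies.
Override check — reserves: 13.8 mo (ok); score: 748 (ok).
Both override conditions satisfied; DTI exception granted.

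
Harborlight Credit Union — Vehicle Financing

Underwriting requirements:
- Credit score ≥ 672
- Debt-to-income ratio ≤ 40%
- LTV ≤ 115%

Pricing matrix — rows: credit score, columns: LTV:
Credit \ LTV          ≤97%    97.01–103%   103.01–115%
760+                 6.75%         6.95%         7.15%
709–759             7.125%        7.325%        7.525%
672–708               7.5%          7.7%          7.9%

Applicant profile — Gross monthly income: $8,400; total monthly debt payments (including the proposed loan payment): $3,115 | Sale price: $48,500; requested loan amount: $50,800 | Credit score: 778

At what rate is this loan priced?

7.15%

Credit score 778 ≥ 672; DTI = 3,115/8,400 = 37.1% ≤ 40%
LTV: 50,800 ÷ 48,500 = 104.7%, within 115% cap
Score 778 is in the 760+ band; LTV 104.7% is in the 103.01–115% band → 7.15%.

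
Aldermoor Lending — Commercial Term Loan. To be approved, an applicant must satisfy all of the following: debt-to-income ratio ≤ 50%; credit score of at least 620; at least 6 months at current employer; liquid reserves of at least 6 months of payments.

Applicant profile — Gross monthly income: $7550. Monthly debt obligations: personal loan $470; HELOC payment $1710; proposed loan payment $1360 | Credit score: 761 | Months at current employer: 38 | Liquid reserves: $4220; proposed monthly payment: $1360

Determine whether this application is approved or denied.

Total monthly debts = (470 + 1,710 + 1,360) = 3,540. DTI: 3,540 ÷ 7,550 = 46.9%, within the 50% cap
Credit score 761 ≥ 620 (meets)
Employment 38 ≥ 6 months
Reserves = 4,220/1,360 = 3.1 months < 6
Fails on reserves.

Denied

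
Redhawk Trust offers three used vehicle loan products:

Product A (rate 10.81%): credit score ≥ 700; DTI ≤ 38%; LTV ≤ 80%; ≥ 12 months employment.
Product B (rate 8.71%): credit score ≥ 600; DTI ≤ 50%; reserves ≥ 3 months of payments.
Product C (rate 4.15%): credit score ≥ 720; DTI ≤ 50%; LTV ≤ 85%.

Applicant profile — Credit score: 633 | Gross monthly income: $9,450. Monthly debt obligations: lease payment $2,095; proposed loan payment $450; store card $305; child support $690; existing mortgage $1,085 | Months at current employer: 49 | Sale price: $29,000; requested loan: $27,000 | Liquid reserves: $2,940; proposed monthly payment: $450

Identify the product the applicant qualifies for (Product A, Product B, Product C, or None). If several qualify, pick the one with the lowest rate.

Total debts = (2,095 + 450 + 305 + 690 + 1,085) = 4,625; DTI = 4,625/9,450 = 48.9%.
LTV = 27,000/29,000 = 93.1%.
Reserves = 2,940/450 = 6.5 months.
Product A: score 633 < 700; DTI 48.9% > 38%; LTV 93.1% > 80%; employment 49 ≥ 12 mo → does not qualify.
Product B: score 633 ≥ 600; DTI 48.9% ≤ 50%; reserves 6.5 ≥ 3 mo → qualifies.
Product C: score 633 < 720; DTI 48.9% ≤ 50%; LTV 93.1% > 85% → does not qualify.

Product B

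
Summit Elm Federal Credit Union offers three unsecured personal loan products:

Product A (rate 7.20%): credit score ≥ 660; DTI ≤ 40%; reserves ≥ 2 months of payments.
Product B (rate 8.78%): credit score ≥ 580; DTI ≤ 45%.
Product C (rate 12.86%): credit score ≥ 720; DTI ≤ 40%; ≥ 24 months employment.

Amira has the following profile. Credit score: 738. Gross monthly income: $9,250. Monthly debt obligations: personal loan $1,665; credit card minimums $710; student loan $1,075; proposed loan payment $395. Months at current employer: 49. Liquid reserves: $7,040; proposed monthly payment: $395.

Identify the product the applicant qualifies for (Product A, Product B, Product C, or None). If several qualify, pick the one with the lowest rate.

Product B

Total debts = (1,665 + 710 + 1,075 + 395) = 3,845; DTI = 3,845/9,250 = 41.6%.
Reserves = 7,040/395 = 17.8 months.
Product A: score 738 ≥ 660; DTI 41.6% > 40%; reserves 17.8 ≥ 2 mo → does not qualify.
Product B: score 738 ≥ 580; DTI 41.6% ≤ 45% → qualifies.
Product C: score 738 ≥ 720; DTI 41.6% > 40%; employment 49 ≥ 24 mo → does not qualify.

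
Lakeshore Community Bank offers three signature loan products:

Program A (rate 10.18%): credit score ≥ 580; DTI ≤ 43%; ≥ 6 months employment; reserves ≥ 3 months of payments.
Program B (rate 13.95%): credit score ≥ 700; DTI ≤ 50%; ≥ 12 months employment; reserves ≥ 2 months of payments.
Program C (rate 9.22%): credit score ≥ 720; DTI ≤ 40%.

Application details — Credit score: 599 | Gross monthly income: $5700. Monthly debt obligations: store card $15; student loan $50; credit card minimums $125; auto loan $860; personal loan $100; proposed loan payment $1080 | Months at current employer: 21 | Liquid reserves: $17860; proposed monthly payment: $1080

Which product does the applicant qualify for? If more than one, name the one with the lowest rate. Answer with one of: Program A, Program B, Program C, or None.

Program A

Total debts = (15 + 50 + 125 + 860 + 100 + 1,080) = 2,230; DTI = 2,230/5,700 = 39.1%.
Reserves = 17,860/1,080 = 16.5 months.
Program A: score 599 ≥ 580; DTI 39.1% ≤ 43%; employment 21 ≥ 6 mo; reserves 16.5 ≥ 3 mo → qualifies.
Program B: score 599 < 700; DTI 39.1% ≤ 50%; employment 21 ≥ 12 mo; reserves 16.5 ≥ 2 mo → does not qualify.
Program C: score 599 < 720; DTI 39.1% ≤ 40% → does not qualify.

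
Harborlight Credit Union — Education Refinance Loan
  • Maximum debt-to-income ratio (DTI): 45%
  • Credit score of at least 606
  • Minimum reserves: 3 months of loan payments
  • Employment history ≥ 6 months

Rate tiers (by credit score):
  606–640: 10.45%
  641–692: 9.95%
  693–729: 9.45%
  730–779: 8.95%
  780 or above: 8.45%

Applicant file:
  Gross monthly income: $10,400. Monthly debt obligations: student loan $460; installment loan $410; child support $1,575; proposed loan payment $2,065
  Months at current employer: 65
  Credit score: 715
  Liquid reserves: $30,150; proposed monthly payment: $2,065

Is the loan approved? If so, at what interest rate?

Approved at 9.45%

Credit score 715 ≥ 606 (meets minimum)
Reserves: 30,150 ÷ 2,065 = 14.6 months (meets 3-month minimum)
Total monthly debts = (460 + 410 + 1,575 + 2,065) = 4,510. Debt-to-income = 4,510/10,400 = 43.4% — meets 45% limit
Employment 65 ≥ 6 months
All requirements met. Score 715 falls in the 693–729 tier → 9.45%.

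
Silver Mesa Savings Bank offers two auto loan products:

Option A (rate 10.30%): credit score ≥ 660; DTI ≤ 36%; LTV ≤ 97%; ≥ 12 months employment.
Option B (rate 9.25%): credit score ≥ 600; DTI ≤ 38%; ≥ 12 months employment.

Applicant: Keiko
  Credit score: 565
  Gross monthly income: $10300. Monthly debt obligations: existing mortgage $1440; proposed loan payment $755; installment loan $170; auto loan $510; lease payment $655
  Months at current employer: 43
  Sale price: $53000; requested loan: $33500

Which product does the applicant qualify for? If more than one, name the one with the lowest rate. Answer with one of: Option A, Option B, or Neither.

Total debts = (1,440 + 755 + 170 + 510 + 655) = 3,530; DTI = 3,530/10,300 = 34.3%.
LTV = 33,500/53,000 = 63.2%.
Option A: score 565 < 660; DTI 34.3% ≤ 36%; LTV 63.2% ≤ 97%; employment 43 ≥ 12 mo → does not qualify.
Option B: score 565 < 600; DTI 34.3% ≤ 38%; employment 43 ≥ 12 mo → does not qualify.

Neither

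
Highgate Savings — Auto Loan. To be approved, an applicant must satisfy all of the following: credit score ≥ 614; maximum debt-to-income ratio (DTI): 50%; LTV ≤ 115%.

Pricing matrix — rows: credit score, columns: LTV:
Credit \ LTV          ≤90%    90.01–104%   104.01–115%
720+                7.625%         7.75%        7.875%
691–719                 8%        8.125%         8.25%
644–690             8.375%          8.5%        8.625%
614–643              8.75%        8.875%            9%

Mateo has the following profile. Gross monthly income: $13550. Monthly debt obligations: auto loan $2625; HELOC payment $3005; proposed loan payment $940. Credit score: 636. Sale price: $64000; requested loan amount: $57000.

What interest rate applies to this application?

8.75%

Credit score 636 ≥ 614; Total monthly debts = (2,625 + 3,005 + 940) = 6,570. Debt-to-income = 6,570/13,550 = 48.5% — meets 50% limit
Loan-to-value = 57,000/64,000 = 89.1% — pass (115% max)
Score 636 is in the 614–643 band; LTV 89.1% is in the ≤90% band → 8.75%.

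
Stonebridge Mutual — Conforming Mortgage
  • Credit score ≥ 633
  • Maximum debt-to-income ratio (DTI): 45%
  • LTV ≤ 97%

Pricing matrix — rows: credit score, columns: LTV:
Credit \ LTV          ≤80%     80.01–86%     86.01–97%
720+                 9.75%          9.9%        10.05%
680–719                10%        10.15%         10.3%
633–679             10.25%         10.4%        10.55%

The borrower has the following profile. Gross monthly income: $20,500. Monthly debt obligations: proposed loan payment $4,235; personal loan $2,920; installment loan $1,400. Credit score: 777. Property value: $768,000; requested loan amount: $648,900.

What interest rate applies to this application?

9.9%

Credit score 777 ≥ 633; Total monthly debts = (4,235 + 2,920 + 1,400) = 8,555. DTI = 8,555/20,500 = 41.7% ≤ 45%
Loan-to-value = 648,900/768,000 = 84.5% — pass (97% max)
Score 777 is in the 720+ band; LTV 84.5% is in the 80.01–86% band → 9.9%.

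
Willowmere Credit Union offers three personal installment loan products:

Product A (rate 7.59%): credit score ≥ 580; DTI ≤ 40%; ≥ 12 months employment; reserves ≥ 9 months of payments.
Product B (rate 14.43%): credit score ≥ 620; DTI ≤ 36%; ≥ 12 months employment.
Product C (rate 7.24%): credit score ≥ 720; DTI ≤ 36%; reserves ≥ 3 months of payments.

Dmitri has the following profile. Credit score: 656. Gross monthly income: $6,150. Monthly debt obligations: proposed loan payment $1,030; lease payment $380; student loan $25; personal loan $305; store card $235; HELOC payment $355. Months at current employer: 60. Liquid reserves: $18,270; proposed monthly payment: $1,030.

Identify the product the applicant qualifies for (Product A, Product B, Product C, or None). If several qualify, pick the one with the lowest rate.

Product A

Total debts = (1,030 + 380 + 25 + 305 + 235 + 355) = 2,330; DTI = 2,330/6,150 = 37.9%.
Reserves = 18,270/1,030 = 17.7 months.
Product A: score 656 ≥ 580; DTI 37.9% ≤ 40%; employment 60 ≥ 12 mo; reserves 17.7 ≥ 9 mo → qualifies.
Product B: score 656 ≥ 620; DTI 37.9% > 36%; employment 60 ≥ 12 mo → does not qualify.
Product C: score 656 < 720; DTI 37.9% > 36%; reserves 17.7 ≥ 3 mo → does not qualify.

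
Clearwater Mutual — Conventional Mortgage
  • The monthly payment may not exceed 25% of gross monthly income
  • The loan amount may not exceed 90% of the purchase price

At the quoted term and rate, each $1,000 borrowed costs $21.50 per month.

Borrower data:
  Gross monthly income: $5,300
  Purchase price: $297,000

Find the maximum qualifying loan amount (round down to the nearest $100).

$61,600

Payment cap: 25% × $5,300 = $1,325/month.
At $21.50 per $1,000, that supports 1,325/21.50 × 1,000 ≈ $61,627 → $61,600.
LTV cap: 90% × $297,000 = $267,300 → $267,300.
Binding constraint: payment-to-income.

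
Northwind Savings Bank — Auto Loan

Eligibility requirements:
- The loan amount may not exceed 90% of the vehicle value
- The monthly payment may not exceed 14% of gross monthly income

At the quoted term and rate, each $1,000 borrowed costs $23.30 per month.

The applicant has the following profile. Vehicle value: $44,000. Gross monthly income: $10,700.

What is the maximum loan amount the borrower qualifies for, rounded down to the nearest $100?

Payment cap: 14% × $10,700 = $1,498/month.
At $23.30 per $1,000, that supports 1,498/23.30 × 1,000 ≈ $64,291 → $64,200.
LTV cap: 90% × $44,000 = $39,600 → $39,600.
Binding constraint: loan-to-value.

$39,600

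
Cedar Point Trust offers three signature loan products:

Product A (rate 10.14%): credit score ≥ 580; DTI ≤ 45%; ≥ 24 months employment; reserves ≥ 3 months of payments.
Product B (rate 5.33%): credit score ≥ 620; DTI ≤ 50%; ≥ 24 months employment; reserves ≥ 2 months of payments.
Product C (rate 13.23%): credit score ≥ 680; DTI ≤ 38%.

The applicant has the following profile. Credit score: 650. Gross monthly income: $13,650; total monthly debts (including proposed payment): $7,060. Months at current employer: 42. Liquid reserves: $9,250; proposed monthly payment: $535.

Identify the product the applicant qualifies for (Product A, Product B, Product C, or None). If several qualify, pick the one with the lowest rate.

None

DTI = 7,060/13,650 = 51.7%.
Reserves = 9,250/535 = 17.3 months.
Product A: score 650 ≥ 580; DTI 51.7% > 45%; employment 42 ≥ 24 mo; reserves 17.3 ≥ 3 mo → does not qualify.
Product B: score 650 ≥ 620; DTI 51.7% > 50%; employment 42 ≥ 24 mo; reserves 17.3 ≥ 2 mo → does not qualify.
Product C: score 650 < 680; DTI 51.7% > 38% → does not qualify.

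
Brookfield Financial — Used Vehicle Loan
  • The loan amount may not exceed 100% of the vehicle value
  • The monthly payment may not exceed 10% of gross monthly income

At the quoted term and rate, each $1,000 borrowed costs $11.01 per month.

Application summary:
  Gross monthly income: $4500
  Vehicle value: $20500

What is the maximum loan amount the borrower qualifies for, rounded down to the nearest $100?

Payment cap: 10% × $4,500 = $450/month.
At $11.01 per $1,000, that supports 450/11.01 × 1,000 ≈ $40,871 → $40,800.
LTV cap: 100% × $20,500 = $20,500 → $20,500.
Binding constraint: loan-to-value.

$20,500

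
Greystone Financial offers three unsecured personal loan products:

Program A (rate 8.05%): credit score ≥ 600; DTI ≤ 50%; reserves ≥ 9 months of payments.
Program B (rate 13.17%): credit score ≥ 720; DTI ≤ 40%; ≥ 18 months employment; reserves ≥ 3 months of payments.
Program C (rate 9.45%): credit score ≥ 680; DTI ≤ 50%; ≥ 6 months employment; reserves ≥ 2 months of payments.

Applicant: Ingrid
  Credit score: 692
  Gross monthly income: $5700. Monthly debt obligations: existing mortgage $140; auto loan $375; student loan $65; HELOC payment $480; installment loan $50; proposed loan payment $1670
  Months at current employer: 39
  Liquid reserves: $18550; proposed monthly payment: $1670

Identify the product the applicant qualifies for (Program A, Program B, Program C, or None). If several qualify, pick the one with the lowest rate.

Total debts = (140 + 375 + 65 + 480 + 50 + 1,670) = 2,780; DTI = 2,780/5,700 = 48.8%.
Reserves = 18,550/1,670 = 11.1 months.
Program A: score 692 ≥ 600; DTI 48.8% ≤ 50%; reserves 11.1 ≥ 9 mo → qualifies.
Program B: score 692 < 720; DTI 48.8% > 40%; employment 39 ≥ 18 mo; reserves 11.1 ≥ 3 mo → does not qualify.
Program C: score 692 ≥ 680; DTI 48.8% ≤ 50%; employment 39 ≥ 6 mo; reserves 11.1 ≥ 2 mo → qualifies.
Qualifying: Program A, Program C. Lowest rate is 8.05% → Program A.

Program A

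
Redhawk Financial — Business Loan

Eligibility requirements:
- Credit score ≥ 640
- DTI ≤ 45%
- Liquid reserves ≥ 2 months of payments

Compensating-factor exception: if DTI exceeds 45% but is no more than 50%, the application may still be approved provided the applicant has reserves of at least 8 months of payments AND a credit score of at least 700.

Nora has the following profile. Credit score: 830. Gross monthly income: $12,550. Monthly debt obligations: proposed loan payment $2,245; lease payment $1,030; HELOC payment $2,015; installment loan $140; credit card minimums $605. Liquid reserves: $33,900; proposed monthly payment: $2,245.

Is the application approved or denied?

Approved

Credit score 830 ≥ 640 (meets base)
Total debts = (2,245 + 1,030 + 2,015 + 140 + 605) = 6,035. DTI = 6,035/12,550 = 48.1% > 45% — standard DTI limit exceeded.
Reserves = 33,900/2,245 = 15.1 months ≥ 2
48.1% falls in the override range (45%–50%), so the compensating-factor test applies.
Reserves 15.1 ≥ 8 months; credit score 830 ≥ 700.
Both compensating conditions met → exception applies.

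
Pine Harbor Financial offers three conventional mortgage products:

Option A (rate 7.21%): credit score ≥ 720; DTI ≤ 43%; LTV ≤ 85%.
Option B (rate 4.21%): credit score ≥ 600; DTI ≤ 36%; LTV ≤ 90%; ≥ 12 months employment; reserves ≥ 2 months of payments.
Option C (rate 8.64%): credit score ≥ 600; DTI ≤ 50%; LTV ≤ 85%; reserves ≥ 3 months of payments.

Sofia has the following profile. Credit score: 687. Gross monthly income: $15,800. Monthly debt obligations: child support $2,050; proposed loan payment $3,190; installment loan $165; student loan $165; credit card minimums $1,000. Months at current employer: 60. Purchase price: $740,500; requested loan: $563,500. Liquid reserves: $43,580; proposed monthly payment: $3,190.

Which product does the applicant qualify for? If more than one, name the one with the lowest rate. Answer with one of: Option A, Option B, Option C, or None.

Option C

Total debts = (2,050 + 3,190 + 165 + 165 + 1,000) = 6,570; DTI = 6,570/15,800 = 41.6%.
LTV = 563,500/740,500 = 76.1%.
Reserves = 43,580/3,190 = 13.7 months.
Option A: score 687 < 720; DTI 41.6% ≤ 43%; LTV 76.1% ≤ 85% → does not qualify.
Option B: score 687 ≥ 600; DTI 41.6% > 36%; LTV 76.1% ≤ 90%; employment 60 ≥ 12 mo; reserves 13.7 ≥ 2 mo → does not qualify.
Option C: score 687 ≥ 600; DTI 41.6% ≤ 50%; LTV 76.1% ≤ 85%; reserves 13.7 ≥ 3 mo → qualifies.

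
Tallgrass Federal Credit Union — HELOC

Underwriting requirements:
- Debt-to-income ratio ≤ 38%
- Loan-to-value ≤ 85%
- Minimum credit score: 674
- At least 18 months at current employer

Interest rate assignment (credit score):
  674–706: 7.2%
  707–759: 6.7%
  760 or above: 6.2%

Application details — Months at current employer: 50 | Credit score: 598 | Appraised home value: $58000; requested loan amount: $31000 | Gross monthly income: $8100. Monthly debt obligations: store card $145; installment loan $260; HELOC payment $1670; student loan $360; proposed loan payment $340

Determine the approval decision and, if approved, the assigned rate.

Denied

Credit score 598 < 674 (below minimum)
Total monthly debts = (145 + 260 + 1,670 + 360 + 340) = 2,775. DTI = 2,775/8,100 = 34.3% ≤ 38%
Loan-to-value = 31,000/58,000 = 53.4% — pass (85% max)
Employment 50 ≥ 18 months
Not all requirements met → denied.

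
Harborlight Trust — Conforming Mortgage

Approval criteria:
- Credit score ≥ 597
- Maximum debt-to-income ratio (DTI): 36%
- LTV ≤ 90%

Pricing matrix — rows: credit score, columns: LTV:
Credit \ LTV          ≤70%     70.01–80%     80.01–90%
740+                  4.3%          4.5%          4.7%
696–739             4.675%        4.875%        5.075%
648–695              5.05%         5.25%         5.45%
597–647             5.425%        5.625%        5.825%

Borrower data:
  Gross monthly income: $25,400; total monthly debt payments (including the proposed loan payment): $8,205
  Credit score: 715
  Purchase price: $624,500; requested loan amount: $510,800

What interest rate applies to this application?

5.075%

Credit score 715 ≥ 597; Debt-to-income = 8,205/25,400 = 32.3% — meets 36% limit
LTV = 510,800/624,500 = 81.8% ≤ 90%
Credit 715 → row 696–739; LTV 81.8% → column 80.01–90%. Grid cell → 5.075%.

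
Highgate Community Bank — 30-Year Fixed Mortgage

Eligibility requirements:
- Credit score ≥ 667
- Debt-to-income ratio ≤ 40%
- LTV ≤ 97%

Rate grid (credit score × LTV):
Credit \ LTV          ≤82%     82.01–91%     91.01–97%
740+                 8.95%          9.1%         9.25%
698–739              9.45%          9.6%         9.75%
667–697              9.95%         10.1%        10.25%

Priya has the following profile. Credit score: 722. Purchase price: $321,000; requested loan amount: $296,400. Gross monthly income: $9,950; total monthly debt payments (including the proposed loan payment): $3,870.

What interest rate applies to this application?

9.75%

Credit score 722 ≥ 667; Debt-to-income = 3,870/9,950 = 38.9% — meets 40% limit
LTV: 296,400 ÷ 321,000 = 92.3%, within 97% cap
Score 722 is in the 698–739 band; LTV 92.3% is in the 91.01–97% band → 9.75%.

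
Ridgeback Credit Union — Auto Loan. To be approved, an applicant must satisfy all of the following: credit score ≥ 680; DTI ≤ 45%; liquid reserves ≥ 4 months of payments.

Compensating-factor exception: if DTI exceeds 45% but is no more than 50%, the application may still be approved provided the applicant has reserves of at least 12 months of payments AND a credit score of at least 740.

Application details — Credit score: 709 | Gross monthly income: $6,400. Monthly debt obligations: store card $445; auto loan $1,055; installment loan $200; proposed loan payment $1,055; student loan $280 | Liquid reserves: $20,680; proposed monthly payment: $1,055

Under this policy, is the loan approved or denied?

Denied

Credit score 709 ≥ 680 (meets base)
Total debts = (445 + 1,055 + 200 + 1,055 + 280) = 3,035. DTI: 3,035 ÷ 6,400 = 47.4%, over the 45% base limit.
Reserves: 20,680 ÷ 1,055 = 19.6 months (meets 4-month minimum)
DTI 47.4% is within the 45%–50% exception band; checking compensating factors.
Reserves 19.6 ≥ 12 months; credit score 709 < 740.
Compensating-factor requirement not fully met.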